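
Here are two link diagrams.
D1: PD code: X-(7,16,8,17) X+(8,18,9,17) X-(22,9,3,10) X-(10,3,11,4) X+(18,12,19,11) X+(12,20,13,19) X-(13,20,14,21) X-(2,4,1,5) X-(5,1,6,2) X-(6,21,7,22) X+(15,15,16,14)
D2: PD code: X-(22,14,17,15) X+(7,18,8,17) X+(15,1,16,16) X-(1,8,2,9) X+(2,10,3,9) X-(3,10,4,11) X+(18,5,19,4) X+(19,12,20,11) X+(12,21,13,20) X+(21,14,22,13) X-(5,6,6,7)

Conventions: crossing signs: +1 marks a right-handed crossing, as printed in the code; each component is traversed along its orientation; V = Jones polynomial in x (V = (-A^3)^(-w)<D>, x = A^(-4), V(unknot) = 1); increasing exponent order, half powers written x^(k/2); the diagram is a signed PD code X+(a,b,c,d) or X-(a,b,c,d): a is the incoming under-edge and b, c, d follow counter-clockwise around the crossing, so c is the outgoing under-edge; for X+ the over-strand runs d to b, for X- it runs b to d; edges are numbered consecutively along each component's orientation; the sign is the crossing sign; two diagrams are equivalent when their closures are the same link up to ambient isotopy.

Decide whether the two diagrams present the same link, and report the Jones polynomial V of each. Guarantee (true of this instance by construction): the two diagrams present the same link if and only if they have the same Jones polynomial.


same link: no
V(D1) = x^(-13/2) - x^(-11/2) + x^(-9/2) - 2x^(-7/2) - x^(-3/2)  [11 crossings, <D> = A^-3 + 2A^5 - A^9 + A^13 - A^17, w = -3]
V(D2) = -x^(1/2) + x^(3/2) - x^(5/2) - x^(9/2)  (w +3, c 11, <D> = A^-9 + A^-1 - A^3 + A^7)
note: V(x) takes 2 values over 2 diagrams, fixing the grouping


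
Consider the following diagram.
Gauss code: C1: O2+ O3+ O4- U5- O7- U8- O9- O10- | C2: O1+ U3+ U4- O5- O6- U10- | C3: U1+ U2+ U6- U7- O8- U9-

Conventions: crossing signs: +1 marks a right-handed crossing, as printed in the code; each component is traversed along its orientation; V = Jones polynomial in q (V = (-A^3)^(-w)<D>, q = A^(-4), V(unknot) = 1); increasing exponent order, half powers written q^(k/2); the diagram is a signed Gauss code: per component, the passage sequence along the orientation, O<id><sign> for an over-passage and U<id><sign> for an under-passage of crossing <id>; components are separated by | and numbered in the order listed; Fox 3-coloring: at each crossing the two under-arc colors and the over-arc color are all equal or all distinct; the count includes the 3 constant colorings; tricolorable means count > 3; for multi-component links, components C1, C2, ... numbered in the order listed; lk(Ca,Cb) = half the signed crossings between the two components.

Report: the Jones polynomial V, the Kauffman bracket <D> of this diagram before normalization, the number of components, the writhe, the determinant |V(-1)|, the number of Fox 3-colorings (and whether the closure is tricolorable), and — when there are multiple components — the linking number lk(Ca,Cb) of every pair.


V = q^-5 + 2q^-3 + q^-1
<D> = A^-8 + 2 + A^8 (w = -4)
3 components over 10 crossings, w = -4
lk(C1,C2): -1
lk(C1,C3) = -1
linking number lk(C2,C3) = 0
3 Fox colorings among 3^10, |V(-1)| = 4: not tricolorable
why: w = -4 shifts under R1 moves; the (-A^3)^(4) factor cancels that in V


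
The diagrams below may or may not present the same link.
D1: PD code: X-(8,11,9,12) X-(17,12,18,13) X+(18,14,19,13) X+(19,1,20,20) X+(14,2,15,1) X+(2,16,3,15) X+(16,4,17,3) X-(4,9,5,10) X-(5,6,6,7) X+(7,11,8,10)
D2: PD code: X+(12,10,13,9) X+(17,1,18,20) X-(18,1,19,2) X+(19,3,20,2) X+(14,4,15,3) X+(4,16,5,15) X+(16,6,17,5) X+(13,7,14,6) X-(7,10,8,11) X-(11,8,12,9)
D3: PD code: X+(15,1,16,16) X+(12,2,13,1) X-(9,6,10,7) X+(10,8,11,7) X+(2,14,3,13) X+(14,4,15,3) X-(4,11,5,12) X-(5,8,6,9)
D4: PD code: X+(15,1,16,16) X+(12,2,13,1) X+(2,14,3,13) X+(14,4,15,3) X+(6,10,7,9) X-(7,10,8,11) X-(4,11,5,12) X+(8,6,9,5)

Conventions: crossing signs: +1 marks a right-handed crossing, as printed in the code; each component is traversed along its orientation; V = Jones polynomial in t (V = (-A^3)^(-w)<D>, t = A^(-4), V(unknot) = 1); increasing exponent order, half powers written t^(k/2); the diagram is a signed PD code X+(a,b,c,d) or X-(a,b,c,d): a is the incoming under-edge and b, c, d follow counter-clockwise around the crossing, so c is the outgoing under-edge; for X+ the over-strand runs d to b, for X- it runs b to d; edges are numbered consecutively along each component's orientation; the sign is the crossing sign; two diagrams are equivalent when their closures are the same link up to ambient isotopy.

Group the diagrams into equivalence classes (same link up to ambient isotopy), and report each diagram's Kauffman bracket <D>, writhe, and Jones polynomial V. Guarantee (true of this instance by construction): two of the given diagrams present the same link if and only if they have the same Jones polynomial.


grouping into links: {D1, D2, D3, D4}
V(D1) = t + t^3 - t^4  (w +2, c 10, <D> = -A^-10 + A^-6 + A^2)
D2 (bracket -A^-4 + 1 + A^8; 10 crossings at w = +4): V = t + t^3 - t^4
V(D3) = t + t^3 - t^4  [8 crossings, <D> = -A^-10 + A^-6 + A^2, w = +2]
V(D4) = t + t^3 - t^4  [8 crossings, <D> = -A^-4 + 1 + A^8, w = +4]
why: one V(t) for all 4 diagrams — one class (guaranteed)


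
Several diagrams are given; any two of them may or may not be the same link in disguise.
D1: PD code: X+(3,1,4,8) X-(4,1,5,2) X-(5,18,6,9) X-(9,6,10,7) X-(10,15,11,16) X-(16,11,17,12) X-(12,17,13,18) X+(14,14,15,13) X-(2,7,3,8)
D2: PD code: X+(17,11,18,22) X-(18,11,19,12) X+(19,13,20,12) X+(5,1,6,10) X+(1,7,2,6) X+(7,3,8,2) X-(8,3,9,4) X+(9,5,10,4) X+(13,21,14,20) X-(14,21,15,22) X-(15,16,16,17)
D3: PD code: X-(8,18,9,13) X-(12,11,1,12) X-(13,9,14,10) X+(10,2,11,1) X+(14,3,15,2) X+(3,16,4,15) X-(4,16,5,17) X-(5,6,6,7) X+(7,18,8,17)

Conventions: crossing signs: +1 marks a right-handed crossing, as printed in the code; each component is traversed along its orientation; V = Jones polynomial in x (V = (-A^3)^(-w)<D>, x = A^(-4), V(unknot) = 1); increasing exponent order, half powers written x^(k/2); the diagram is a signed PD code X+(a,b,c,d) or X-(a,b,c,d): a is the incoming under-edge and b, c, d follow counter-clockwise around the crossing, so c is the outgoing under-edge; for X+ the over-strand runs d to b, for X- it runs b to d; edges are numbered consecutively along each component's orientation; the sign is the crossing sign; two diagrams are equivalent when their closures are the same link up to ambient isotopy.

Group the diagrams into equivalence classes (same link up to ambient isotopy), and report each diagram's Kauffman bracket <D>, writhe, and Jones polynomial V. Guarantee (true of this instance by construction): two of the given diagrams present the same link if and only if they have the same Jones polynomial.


classes: {D1} | {D2} | {D3}
V(D1) = x^(-13/2) - x^(-11/2) + x^(-9/2) - 2x^(-7/2) - x^(-3/2)  [9 crossings, <D> = A^-9 + 2A^-1 - A^3 + A^7 - A^11, w = -5]
V(D2) = -x^(1/2) - x^(3/2) - x^(5/2) + x^(9/2)  (w +3, c 11, <D> = -A^-9 + A^-1 + A^3 + A^7)
V(D3) = -x^(-1/2) - x^(1/2)  [9 crossings, <D> = A^-5 + A^-1, w = -1]
note: 3 classes among 3 diagrams; unequal V(x) rules out equality


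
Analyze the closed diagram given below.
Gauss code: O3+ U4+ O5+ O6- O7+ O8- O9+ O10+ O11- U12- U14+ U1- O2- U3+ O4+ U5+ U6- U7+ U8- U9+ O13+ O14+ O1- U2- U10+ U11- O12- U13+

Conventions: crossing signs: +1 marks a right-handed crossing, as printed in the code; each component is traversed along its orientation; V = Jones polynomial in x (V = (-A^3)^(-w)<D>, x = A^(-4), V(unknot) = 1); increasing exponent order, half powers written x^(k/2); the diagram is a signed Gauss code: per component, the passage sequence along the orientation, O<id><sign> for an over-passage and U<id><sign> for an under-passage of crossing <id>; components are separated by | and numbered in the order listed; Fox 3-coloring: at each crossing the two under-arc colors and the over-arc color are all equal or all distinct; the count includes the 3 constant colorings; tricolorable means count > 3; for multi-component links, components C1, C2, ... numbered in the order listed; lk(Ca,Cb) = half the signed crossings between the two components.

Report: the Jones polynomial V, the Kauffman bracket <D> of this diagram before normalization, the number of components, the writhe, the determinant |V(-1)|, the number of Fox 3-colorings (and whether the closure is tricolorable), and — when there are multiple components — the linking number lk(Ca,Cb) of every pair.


V(x) = x^-1 - 1 + 2x - 2x^2 + 2x^3 - 2x^4 + x^5
bracket: A^-14 - 2A^-10 + 2A^-6 - 2A^-2 + 2A^2 - A^6 + A^10, w = +2
1 component, writhe +2, over 14 crossings
det 11, colorings 3 of 3^14 — not tricolorable
observation: w = +2 shifts under R1 moves; the (-A^3)^(-2) factor cancels that in V


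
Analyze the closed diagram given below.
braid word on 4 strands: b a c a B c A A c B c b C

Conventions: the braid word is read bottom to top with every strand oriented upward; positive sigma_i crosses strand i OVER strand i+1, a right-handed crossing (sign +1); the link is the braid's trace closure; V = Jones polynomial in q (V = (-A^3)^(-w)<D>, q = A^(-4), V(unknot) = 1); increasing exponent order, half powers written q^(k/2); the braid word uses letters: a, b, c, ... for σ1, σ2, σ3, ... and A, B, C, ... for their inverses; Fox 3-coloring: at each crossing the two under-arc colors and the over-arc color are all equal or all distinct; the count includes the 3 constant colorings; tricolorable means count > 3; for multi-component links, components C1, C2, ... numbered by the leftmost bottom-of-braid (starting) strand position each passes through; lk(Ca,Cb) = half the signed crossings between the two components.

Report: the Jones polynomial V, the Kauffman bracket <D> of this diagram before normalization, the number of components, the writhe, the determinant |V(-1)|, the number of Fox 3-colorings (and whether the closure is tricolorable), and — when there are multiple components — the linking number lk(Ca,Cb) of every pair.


V(q) = -q^-2 + 2q^-1 - 4 + 7q - 7q^2 + 9q^3 - 7q^4 + 6q^5 - 3q^6 + 2q^7
bracket: -2A^-19 + 3A^-15 - 6A^-11 + 7A^-7 - 9A^-3 + 7A - 7A^5 + 4A^9 - 2A^13 + A^17, w = +3
3 components, writhe +3, over 13 crossings
lk(C1,C2) = 0
linking number lk(C1,C3) = 0
lk(C2,C3): +3
det 48, colorings 9 of 3^13 — tricolorable
observation: the 3 component pairs carry total linking +3


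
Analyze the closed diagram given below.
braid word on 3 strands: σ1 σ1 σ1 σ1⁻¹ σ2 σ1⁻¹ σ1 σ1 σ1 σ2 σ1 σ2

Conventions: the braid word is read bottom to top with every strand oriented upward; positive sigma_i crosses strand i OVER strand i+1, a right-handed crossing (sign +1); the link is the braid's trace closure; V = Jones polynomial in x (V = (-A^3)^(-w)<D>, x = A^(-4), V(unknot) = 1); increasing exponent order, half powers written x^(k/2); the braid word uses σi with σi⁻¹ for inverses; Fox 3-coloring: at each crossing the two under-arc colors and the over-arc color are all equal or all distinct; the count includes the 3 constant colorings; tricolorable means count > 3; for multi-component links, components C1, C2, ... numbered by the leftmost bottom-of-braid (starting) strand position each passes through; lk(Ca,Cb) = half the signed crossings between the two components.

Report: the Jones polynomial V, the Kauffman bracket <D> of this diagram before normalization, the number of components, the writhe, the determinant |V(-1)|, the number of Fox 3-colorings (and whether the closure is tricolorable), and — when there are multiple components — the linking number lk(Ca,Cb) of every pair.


V(x) = x^3 + x^5 - x^8
bracket: -A^-8 + A^4 + A^12, w = +8
1 component, writhe +8, over 12 crossings
det 3, colorings 9 of 3^12 — tricolorable
observation: free reduction leaves σ1 σ1 σ2 σ1 σ1 σ2 σ1 σ2 of the original 12 letters


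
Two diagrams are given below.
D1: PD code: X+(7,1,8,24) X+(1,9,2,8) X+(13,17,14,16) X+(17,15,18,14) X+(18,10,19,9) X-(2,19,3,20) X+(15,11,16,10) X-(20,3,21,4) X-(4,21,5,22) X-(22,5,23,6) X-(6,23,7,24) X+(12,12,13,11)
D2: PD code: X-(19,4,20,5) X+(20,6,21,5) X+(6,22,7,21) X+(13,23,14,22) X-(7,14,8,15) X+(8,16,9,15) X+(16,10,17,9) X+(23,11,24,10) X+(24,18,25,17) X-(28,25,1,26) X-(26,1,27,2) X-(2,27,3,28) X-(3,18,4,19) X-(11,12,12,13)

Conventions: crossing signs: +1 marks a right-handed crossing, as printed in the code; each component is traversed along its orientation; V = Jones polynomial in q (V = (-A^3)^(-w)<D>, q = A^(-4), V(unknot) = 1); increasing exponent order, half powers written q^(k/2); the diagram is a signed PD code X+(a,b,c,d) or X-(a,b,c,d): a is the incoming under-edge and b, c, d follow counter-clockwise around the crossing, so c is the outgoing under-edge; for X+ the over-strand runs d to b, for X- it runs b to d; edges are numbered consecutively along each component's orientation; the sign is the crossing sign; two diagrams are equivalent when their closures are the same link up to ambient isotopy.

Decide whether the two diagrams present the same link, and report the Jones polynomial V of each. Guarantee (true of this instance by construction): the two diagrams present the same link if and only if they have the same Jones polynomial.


equivalent: yes
D1 (bracket -A^-6 + A^-2 - A^2 + 3A^6 - A^10 + A^14 - A^18; 12 crossings at w = +2): V = -q^-3 + q^-2 - q^-1 + 3 - q + q^2 - q^3
V(D2) = -q^-3 + q^-2 - q^-1 + 3 - q + q^2 - q^3  (w 0, c 14, <D> = -A^-12 + A^-8 - A^-4 + 3 - A^4 + A^8 - A^12)
key observation: one V(q) for all 2 diagrams — one class (guaranteed)


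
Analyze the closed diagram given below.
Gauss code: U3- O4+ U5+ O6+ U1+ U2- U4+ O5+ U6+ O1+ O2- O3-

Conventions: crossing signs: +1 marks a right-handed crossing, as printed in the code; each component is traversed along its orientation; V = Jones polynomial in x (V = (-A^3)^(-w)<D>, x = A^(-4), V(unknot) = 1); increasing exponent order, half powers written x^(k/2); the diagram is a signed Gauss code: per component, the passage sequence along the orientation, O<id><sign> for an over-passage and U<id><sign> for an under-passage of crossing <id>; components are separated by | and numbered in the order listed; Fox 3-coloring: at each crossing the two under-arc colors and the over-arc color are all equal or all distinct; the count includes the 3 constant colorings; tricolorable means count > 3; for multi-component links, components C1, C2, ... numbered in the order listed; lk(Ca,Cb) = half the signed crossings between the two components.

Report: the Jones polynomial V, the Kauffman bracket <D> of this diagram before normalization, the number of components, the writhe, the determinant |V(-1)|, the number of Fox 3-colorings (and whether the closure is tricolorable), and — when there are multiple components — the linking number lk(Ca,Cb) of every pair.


V(x) = x + x^3 - x^4
bracket: -A^-10 + A^-6 + A^2, w = +2
1 component, writhe +2, over 6 crossings
det 3, colorings 9 of 3^6 — tricolorable
observation: w = +2 (over 6 crossings) is diagram-only; (-A^3)^(-2) removes it from V


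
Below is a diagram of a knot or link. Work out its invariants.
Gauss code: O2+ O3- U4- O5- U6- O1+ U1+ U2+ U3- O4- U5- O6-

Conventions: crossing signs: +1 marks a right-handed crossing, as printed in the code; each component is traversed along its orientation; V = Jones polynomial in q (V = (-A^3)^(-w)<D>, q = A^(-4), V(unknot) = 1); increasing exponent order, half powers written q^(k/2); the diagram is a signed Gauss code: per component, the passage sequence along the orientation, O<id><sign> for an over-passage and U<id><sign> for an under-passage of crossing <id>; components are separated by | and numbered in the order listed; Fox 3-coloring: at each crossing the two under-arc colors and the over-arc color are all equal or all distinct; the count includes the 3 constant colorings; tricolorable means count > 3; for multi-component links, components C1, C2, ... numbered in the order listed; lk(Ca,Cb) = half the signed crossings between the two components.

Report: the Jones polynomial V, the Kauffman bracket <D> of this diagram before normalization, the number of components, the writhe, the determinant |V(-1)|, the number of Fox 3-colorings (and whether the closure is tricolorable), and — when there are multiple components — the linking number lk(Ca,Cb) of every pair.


V = -q^-4 + q^-3 + q^-1
<D> = A^-2 + A^6 - A^10 (w = -2)
1 component over 6 crossings, w = -2
9 Fox colorings among 3^6, |V(-1)| = 3: tricolorable
why: |V(-1)| = 3: so tricolorable, since 3 divides 3


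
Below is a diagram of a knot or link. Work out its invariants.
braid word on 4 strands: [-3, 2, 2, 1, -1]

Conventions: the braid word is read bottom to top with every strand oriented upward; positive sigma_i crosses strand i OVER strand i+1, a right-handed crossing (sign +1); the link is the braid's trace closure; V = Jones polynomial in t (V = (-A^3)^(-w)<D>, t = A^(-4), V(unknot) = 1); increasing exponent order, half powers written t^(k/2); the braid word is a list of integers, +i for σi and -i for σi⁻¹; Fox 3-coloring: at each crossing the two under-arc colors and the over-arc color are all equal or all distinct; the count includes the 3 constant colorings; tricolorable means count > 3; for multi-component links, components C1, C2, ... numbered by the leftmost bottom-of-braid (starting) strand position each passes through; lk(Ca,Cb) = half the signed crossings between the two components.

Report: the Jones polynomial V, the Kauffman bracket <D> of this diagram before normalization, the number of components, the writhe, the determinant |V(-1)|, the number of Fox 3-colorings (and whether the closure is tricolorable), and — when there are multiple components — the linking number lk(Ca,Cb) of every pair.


Jones polynomial: V(t) = 1 + t + t^2 + t^3
<D> = -A^-9 - A^-5 - A^-1 - A^3; writhe +1
components 3, writhe +1 (5 crossings)
linking number lk(C1,C2) = 0
lk(C1,C3): 0
lk(C2,C3) = +1
3-colorings: 9 of 3^6, det 0 — tricolorable
note: the word shrinks to σ3⁻¹ σ2 σ2 after cancelling


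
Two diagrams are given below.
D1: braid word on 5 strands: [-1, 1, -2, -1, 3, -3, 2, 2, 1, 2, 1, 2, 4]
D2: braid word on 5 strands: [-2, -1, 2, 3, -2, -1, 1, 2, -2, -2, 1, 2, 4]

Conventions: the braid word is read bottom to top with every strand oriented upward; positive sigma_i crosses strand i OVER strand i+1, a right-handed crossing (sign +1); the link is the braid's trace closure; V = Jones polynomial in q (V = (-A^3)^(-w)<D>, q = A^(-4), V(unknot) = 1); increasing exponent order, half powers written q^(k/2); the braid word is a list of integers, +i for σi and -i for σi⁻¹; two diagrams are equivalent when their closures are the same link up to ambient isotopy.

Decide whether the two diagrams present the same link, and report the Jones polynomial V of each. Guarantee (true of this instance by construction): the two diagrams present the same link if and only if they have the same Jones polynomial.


equivalent: no
D1 (bracket -A^-3 + A^5 + A^9 + A^13; 13 crossings at w = +5): V = -q^(1/2) - q^(3/2) - q^(5/2) + q^(9/2)
V(D2) = -q^(-1/2) - q^(1/2)  [13 crossings, <D> = A + A^5, w = +1]
observation: 2 values of V(q) split the 2 diagrams


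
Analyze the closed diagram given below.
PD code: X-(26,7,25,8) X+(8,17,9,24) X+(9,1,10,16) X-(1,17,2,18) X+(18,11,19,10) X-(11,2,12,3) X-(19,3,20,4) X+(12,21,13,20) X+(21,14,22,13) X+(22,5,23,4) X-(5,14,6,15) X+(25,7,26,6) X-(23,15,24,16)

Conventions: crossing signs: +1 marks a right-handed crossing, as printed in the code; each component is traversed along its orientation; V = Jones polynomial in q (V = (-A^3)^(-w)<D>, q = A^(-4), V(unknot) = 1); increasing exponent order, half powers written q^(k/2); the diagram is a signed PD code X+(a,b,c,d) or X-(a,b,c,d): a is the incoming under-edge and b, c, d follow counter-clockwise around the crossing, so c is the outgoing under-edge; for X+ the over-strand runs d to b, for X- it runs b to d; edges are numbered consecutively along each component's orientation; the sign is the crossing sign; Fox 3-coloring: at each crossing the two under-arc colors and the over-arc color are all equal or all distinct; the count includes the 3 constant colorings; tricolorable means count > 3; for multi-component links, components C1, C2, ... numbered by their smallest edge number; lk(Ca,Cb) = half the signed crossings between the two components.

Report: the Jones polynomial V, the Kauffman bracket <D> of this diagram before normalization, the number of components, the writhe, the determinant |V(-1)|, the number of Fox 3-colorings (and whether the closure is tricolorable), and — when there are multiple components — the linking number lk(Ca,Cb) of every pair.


Jones polynomial: V(q) = -q^-3 + q^-2 + 2 + q + q^3 - q^4 + q^5
<D> = -A^-17 + A^-13 - A^-9 - A^-1 - 2A^3 - A^11 + A^15; writhe +1
components 3, writhe +1 (13 crossings)
linking number lk(C1,C2) = +1
lk(C1,C3): 0
lk(C2,C3) = 0
3-colorings: 27 of 3^13, det 0 — tricolorable
note: the 3 component pairs carry total linking +1


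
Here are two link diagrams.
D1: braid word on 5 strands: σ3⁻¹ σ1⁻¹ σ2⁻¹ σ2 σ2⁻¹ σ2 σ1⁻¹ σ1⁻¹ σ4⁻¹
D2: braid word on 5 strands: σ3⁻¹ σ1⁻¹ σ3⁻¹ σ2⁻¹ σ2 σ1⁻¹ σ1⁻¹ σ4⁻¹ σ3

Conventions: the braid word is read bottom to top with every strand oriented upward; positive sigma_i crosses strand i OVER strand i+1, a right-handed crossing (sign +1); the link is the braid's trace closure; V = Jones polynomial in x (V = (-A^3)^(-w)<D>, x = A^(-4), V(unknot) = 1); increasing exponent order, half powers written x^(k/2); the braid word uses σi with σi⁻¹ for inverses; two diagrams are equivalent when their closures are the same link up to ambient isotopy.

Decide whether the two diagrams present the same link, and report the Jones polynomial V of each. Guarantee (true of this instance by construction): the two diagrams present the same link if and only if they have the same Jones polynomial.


equivalent: yes
V(D1) = x^(-9/2) - x^(-5/2) - x^(-3/2) - x^(-1/2)  (w -5, c 9, <D> = A^-13 + A^-9 + A^-5 - A^3)
D2 (bracket A^-13 + A^-9 + A^-5 - A^3; 9 crossings at w = -5): V = x^(-9/2) - x^(-5/2) - x^(-3/2) - x^(-1/2)
why: D2 (9 crossings) and D1 (9) are Markov-related braid presentations


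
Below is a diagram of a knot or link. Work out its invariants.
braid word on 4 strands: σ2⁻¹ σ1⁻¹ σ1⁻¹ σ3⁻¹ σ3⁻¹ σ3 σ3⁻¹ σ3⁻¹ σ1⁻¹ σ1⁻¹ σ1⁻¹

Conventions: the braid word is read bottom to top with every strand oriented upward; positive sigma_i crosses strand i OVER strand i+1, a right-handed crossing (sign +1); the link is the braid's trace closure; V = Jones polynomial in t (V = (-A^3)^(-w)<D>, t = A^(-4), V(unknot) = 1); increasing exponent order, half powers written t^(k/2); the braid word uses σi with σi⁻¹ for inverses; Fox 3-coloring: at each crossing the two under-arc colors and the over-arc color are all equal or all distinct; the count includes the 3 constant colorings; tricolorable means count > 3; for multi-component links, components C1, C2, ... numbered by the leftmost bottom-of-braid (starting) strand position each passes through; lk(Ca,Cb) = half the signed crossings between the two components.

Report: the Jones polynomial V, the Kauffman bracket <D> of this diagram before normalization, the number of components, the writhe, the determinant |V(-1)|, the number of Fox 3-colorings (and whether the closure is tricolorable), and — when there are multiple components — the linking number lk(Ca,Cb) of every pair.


Jones polynomial: V(t) = t^-11 - 2t^-10 + 2t^-9 - 3t^-8 + 2t^-7 - 2t^-6 + 2t^-5 + t^-3
<D> = -A^-15 - 2A^-7 + 2A^-3 - 2A + 3A^5 - 2A^9 + 2A^13 - A^17; writhe -9
components 1, writhe -9 (11 crossings)
3-colorings: 9 of 3^11, det 15 — tricolorable
note: V spans 8 powers of t: at least 8 crossings in any diagram


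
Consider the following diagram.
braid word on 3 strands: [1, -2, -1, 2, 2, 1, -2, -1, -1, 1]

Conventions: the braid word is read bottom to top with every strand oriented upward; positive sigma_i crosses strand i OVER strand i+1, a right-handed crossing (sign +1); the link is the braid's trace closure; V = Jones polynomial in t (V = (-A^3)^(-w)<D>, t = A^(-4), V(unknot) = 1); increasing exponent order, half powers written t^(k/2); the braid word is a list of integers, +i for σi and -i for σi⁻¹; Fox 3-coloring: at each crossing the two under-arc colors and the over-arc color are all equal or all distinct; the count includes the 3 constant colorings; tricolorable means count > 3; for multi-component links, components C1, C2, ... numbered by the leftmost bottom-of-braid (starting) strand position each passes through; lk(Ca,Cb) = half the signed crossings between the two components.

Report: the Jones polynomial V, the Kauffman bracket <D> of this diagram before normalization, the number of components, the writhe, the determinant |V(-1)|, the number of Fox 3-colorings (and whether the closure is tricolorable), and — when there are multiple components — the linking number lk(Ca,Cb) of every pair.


Jones polynomial: V(t) = t^-2 + 2 + t^2
<D> = A^-8 + 2 + A^8; writhe 0
components 3, writhe 0 (10 crossings)
linking number lk(C1,C2) = +1
lk(C1,C3): -1
lk(C2,C3) = 0
3-colorings: 3 of 3^10, det 4 — not tricolorable
note: span 4 respects span(V) <= c + mu - 1 = 12 for this 3-component diagram


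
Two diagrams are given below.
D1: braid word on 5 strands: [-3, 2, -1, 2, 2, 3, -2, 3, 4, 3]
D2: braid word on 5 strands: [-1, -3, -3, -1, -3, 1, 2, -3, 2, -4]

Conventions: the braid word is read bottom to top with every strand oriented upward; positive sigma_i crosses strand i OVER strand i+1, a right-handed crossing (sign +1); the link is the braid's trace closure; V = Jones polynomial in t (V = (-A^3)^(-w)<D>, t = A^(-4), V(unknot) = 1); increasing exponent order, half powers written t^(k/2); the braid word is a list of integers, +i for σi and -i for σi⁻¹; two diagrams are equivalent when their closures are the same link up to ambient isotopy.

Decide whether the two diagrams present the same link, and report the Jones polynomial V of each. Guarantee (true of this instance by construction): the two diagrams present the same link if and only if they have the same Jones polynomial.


equivalent: no
D1 (bracket -A^-12 + A^-8 - A^-4 + 2 - A^4 + A^8; 10 crossings at w = +4): V = t - t^2 + 2t^3 - t^4 + t^5 - t^6
V(D2) = t^-5 - 2t^-4 + 2t^-3 - 2t^-2 + 2t^-1 - 1 + t  (w -4, c 10, <D> = A^-16 - A^-12 + 2A^-8 - 2A^-4 + 2 - 2A^4 + A^8)
key observation: 2 classes among 2 diagrams; unequal V(t) rules out equality


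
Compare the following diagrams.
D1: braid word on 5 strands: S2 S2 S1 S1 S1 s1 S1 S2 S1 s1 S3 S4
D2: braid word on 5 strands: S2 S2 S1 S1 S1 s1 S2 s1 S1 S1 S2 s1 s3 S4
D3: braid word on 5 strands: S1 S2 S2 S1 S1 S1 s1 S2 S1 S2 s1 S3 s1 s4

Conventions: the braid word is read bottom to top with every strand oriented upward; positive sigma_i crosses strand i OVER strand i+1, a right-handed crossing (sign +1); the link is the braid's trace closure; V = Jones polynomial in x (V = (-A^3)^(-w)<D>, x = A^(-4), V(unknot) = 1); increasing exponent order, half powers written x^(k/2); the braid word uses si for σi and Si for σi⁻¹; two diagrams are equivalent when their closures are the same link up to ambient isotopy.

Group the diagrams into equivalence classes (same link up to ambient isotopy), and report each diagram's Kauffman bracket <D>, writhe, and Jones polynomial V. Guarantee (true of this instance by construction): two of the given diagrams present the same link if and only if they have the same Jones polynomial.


classes: {D1, D2, D3}
V(D1) = x^-8 - 2x^-7 + x^-6 - 2x^-5 + 2x^-4 + x^-2  [12 crossings, <D> = A^-16 + 2A^-8 - 2A^-4 + 1 - 2A^4 + A^8, w = -8]
D2 (bracket A^-10 + 2A^-2 - 2A^2 + A^6 - 2A^10 + A^14; 14 crossings at w = -6): V = x^-8 - 2x^-7 + x^-6 - 2x^-5 + 2x^-4 + x^-2
D3 (bracket A^-10 + 2A^-2 - 2A^2 + A^6 - 2A^10 + A^14; 14 crossings at w = -6): V = x^-8 - 2x^-7 + x^-6 - 2x^-5 + 2x^-4 + x^-2
note: one V(x) for all 3 diagrams — one class (guaranteed)


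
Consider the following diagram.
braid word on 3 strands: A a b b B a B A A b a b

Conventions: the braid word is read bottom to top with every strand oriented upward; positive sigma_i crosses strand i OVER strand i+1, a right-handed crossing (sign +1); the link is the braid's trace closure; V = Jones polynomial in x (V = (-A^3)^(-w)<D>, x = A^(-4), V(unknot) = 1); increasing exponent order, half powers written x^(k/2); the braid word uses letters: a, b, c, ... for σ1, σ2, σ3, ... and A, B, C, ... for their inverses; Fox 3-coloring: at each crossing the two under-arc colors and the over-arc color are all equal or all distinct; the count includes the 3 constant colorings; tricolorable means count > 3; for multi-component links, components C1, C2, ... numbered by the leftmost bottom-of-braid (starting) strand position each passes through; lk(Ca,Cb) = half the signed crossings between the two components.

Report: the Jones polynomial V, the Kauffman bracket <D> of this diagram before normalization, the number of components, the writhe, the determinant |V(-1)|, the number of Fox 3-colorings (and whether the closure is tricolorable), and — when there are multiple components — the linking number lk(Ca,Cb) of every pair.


V = 1 + x + x^2 + x^3
<D> = A^-6 + A^-2 + A^2 + A^6 (w = +2)
3 components over 12 crossings, w = +2
lk(C1,C2): 0
lk(C1,C3) = +1
linking number lk(C2,C3) = 0
9 Fox colorings among 3^12, |V(-1)| = 0: tricolorable
why: w = +2 (over 12 crossings) is diagram-only; (-A^3)^(-2) removes it from V


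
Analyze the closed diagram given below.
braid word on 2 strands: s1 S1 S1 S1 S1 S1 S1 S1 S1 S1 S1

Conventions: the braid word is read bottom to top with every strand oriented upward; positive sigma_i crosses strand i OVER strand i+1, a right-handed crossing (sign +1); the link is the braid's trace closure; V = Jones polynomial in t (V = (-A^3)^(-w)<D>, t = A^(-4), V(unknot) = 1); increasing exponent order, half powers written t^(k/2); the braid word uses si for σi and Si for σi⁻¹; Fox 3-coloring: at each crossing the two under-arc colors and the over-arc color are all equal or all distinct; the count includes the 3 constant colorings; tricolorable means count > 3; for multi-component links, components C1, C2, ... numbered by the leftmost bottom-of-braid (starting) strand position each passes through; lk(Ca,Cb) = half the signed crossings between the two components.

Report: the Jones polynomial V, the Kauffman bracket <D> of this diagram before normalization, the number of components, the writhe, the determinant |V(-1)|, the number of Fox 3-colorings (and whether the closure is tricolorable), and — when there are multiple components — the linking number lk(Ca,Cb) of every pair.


V(t) = -t^-13 + t^-12 - t^-11 + t^-10 - t^-9 + t^-8 - t^-7 + t^-6 + t^-4
bracket: -A^-11 - A^-3 + A - A^5 + A^9 - A^13 + A^17 - A^21 + A^25, w = -9
1 component, writhe -9, over 11 crossings
det 9, colorings 9 of 3^11 — tricolorable
observation: the span of V is 9, forcing >= 9 crossings in any diagram


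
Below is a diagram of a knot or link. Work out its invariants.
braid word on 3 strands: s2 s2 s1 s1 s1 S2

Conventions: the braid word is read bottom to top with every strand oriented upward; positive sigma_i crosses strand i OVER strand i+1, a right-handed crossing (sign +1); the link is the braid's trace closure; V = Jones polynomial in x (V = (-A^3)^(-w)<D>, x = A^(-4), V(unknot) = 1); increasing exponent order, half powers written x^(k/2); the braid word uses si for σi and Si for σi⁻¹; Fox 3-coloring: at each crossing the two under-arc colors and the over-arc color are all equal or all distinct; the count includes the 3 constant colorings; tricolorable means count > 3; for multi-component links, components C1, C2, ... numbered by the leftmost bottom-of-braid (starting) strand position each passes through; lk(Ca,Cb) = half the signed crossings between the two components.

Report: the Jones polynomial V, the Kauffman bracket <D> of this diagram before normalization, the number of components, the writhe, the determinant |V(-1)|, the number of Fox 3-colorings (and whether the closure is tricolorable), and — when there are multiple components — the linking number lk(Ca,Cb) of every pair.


V(x) = x + x^3 - x^4
bracket: -A^-4 + 1 + A^8, w = +4
1 component, writhe +4, over 6 crossings
det 3, colorings 9 of 3^6 — tricolorable
observation: the span of V is 3, forcing >= 3 crossings in any diagram


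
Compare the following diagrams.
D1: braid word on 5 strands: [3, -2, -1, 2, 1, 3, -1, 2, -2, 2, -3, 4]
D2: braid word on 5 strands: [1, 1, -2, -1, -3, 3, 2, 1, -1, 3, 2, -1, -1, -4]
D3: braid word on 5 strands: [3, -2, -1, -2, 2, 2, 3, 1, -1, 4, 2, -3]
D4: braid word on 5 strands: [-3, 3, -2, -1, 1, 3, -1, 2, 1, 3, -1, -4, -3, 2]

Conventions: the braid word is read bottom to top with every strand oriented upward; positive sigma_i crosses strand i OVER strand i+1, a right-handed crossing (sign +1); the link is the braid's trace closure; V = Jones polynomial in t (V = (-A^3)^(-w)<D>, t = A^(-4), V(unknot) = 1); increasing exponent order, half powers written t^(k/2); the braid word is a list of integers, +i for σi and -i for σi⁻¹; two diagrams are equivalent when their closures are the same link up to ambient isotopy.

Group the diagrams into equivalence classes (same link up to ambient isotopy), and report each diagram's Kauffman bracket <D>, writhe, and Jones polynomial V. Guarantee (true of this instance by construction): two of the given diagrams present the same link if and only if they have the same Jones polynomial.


equivalence classes: {D1, D2, D3, D4}
D1 (bracket A^6; 12 crossings at w = +2): V = 1
V(D2) = 1  (w 0, c 14, <D> = 1)
V(D3) = 1  [12 crossings, <D> = A^6, w = +2]
V(D4) = 1  (w 0, c 14, <D> = 1)
key observation: all 4 diagrams share one V(t), hence one class


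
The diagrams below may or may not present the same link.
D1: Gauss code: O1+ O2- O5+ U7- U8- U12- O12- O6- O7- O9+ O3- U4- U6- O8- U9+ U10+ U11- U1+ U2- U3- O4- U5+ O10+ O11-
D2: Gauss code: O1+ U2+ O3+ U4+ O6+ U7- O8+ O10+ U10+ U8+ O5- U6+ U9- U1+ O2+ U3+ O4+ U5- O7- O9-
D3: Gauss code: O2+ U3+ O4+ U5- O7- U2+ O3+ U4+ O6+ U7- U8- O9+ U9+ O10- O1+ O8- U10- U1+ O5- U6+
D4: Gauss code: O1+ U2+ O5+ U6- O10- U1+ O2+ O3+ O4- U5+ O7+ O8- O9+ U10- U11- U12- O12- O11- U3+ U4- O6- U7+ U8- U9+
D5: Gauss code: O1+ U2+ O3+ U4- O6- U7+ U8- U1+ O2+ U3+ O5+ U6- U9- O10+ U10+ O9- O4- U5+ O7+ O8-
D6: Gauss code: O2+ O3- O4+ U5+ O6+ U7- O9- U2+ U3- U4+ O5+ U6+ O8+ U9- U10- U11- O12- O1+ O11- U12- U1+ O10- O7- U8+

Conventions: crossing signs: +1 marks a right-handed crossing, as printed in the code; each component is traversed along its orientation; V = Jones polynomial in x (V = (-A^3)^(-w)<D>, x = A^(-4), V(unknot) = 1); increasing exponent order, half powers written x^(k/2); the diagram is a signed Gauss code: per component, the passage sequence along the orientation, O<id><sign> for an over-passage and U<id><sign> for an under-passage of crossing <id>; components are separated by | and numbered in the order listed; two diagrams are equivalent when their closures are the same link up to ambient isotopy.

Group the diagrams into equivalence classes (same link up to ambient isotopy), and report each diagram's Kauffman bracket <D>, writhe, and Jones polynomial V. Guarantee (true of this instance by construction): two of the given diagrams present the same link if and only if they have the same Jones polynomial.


equivalence classes: {D1} | {D2, D3, D4, D5, D6}
D1 (bracket A^-8 + 1 - A^4; 12 crossings at w = -4): V = -x^-4 + x^-3 + x^-1
V(D2) = x^-1 - 1 + 2x - 2x^2 + 2x^3 - 2x^4 + x^5  [10 crossings, <D> = A^-8 - 2A^-4 + 2 - 2A^4 + 2A^8 - A^12 + A^16, w = +4]
D3 (bracket A^-14 - 2A^-10 + 2A^-6 - 2A^-2 + 2A^2 - A^6 + A^10; 10 crossings at w = +2): V = x^-1 - 1 + 2x - 2x^2 + 2x^3 - 2x^4 + x^5
V(D4) = x^-1 - 1 + 2x - 2x^2 + 2x^3 - 2x^4 + x^5  (w 0, c 12, <D> = A^-20 - 2A^-16 + 2A^-12 - 2A^-8 + 2A^-4 - 1 + A^4)
V(D5) = x^-1 - 1 + 2x - 2x^2 + 2x^3 - 2x^4 + x^5  [10 crossings, <D> = A^-14 - 2A^-10 + 2A^-6 - 2A^-2 + 2A^2 - A^6 + A^10, w = +2]
D6 (bracket A^-20 - 2A^-16 + 2A^-12 - 2A^-8 + 2A^-4 - 1 + A^4; 12 crossings at w = 0): V = x^-1 - 1 + 2x - 2x^2 + 2x^3 - 2x^4 + x^5
key observation: V(x) takes 2 values over 6 diagrams, fixing the grouping


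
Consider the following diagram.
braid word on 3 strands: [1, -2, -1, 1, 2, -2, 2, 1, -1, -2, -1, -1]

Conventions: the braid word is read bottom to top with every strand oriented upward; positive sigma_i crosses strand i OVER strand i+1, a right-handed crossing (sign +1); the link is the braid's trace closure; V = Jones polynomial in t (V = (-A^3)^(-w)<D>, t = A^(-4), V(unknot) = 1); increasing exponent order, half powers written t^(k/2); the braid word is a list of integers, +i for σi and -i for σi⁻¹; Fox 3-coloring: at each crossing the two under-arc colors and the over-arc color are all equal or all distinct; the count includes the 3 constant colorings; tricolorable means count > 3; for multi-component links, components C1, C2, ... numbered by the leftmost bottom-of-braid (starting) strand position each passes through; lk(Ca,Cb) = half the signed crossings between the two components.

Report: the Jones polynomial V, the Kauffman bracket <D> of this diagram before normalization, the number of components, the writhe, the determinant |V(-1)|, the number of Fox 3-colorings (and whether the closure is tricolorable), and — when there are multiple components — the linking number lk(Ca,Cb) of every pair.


Jones polynomial: V(t) = 1
<D> = A^-6; writhe -2
components 1, writhe -2 (12 crossings)
3-colorings: 3 of 3^12, det 1 — not tricolorable
note: det 1 = |V(-1)|; not divisible by 3, so not tricolorable


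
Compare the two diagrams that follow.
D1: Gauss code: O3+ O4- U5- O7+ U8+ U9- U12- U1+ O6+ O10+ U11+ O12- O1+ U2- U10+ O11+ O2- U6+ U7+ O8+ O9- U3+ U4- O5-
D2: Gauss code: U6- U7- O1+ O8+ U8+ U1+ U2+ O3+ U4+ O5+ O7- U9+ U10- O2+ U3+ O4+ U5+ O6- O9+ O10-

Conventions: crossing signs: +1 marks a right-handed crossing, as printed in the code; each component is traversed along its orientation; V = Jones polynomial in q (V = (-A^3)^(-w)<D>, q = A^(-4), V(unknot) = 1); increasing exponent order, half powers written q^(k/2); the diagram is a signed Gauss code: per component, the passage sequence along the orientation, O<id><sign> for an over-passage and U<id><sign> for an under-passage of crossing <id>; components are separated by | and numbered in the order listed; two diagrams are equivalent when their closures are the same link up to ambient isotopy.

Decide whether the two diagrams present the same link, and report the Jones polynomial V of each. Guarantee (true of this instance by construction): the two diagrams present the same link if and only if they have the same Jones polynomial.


equivalent: no
D1 (bracket A^6; 12 crossings at w = +2): V = 1
V(D2) = q + q^3 - q^4  [10 crossings, <D> = -A^-4 + 1 + A^8, w = +4]
observation: 2 values of V(q) split the 2 diagrams


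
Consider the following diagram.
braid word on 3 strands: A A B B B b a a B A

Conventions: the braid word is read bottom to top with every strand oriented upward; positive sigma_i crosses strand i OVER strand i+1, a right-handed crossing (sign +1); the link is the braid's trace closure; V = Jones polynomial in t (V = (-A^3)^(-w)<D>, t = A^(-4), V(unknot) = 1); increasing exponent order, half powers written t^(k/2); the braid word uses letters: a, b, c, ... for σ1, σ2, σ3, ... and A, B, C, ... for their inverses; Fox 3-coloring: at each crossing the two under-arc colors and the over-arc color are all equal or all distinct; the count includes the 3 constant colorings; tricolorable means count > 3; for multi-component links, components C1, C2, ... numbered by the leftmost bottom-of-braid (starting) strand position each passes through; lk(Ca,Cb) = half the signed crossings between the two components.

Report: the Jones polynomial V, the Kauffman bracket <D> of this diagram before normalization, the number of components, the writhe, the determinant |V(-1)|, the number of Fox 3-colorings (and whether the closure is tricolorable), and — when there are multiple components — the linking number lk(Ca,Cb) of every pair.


V = t^-7 - 2t^-6 + 2t^-5 - 3t^-4 + 3t^-3 - 2t^-2 + 2t^-1
<D> = 2A^-8 - 2A^-4 + 3 - 3A^4 + 2A^8 - 2A^12 + A^16 (w = -4)
1 component over 10 crossings, w = -4
9 Fox colorings among 3^10, |V(-1)| = 15: tricolorable
why: inverse pairs cancel, leaving σ1⁻¹ σ1⁻¹ σ2⁻¹ σ2⁻¹ σ1 σ1 σ2⁻¹ σ1⁻¹
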